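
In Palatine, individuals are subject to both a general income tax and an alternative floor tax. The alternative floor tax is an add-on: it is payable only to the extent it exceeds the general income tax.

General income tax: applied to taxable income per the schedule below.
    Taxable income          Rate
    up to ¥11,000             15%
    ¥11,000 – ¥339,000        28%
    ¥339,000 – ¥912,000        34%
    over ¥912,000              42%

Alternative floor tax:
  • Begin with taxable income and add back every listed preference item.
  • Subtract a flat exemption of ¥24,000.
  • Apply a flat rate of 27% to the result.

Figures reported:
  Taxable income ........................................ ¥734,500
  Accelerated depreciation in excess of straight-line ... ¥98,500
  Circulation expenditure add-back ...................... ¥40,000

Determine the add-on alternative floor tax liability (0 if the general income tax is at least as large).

¥1,270

Alternative floor tax:
  Adjusted income: ¥734,500 + ¥98,500 + ¥40,000 = ¥873,000
  Less exemption ¥24,000 → base ¥849,000
  ¥849,000 × 27% = ¥229,230

General income tax:
  ¥11,000 × 15% = ¥1,650
  ¥328,000 × 28% = ¥91,840
  ¥395,500 × 34% = ¥134,470
  → ¥227,960

Excess of alternative floor tax over general income tax: ¥229,230 − ¥227,960 = ¥1,270.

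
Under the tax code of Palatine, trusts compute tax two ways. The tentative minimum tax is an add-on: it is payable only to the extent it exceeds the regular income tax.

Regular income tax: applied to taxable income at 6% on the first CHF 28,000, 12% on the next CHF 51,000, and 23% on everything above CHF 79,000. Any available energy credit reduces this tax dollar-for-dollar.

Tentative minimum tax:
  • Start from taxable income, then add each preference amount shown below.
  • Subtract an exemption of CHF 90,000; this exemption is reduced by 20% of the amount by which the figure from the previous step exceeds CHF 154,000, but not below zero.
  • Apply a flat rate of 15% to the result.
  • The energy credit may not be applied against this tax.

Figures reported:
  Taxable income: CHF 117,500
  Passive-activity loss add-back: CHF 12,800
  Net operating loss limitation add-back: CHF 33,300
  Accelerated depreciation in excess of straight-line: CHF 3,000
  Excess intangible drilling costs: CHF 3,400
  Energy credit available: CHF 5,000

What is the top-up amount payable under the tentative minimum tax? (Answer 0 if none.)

Tentative minimum tax:
  Adjusted income: CHF 117,500 + CHF 12,800 + CHF 33,300 + CHF 3,000 + CHF 3,400 = CHF 170,000
  Exemption: CHF 90,000 − 20% × (CHF 170,000 − CHF 154,000) = CHF 90,000 − CHF 3,200 = CHF 86,800
  Base: CHF 170,000 − CHF 86,800 = CHF 83,200
  CHF 83,200 × 15% = CHF 12,480

Regular income tax:
  CHF 28,000 × 6% = CHF 1,680
  CHF 51,000 × 12% = CHF 6,120
  CHF 38,500 × 23% = CHF 8,855
  → CHF 16,655
  Less energy credit CHF 5,000 → CHF 11,655

Excess of tentative minimum tax over regular income tax: CHF 12,480 − CHF 11,655 = CHF 825.

CHF 825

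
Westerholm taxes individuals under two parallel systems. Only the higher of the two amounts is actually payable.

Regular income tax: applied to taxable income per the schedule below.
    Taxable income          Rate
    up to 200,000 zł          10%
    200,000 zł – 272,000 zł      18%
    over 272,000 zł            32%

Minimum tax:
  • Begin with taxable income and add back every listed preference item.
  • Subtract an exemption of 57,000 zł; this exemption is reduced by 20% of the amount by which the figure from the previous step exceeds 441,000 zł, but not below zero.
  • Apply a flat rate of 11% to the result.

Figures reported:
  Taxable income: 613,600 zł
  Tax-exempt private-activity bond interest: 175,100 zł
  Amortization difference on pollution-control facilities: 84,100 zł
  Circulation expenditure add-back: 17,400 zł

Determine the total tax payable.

142,272 zł

Minimum tax:
  Adjusted income: 613,600 zł + 175,100 zł + 84,100 zł + 17,400 zł = 890,200 zł
  Exemption: 20% × (890,200 zł − 441,000 zł) = 89,840 zł ≥ 57,000 zł, so the exemption is fully phased out
  Base: 890,200 zł − 0 zł = 890,200 zł
  890,200 zł × 11% = 97,922 zł

Regular income tax:
  200,000 zł × 10% = 20,000 zł
  72,000 zł × 18% = 12,960 zł
  341,600 zł × 32% = 109,312 zł
  → 142,272 zł

142,272 zł > 97,922 zł, so the regular income tax governs.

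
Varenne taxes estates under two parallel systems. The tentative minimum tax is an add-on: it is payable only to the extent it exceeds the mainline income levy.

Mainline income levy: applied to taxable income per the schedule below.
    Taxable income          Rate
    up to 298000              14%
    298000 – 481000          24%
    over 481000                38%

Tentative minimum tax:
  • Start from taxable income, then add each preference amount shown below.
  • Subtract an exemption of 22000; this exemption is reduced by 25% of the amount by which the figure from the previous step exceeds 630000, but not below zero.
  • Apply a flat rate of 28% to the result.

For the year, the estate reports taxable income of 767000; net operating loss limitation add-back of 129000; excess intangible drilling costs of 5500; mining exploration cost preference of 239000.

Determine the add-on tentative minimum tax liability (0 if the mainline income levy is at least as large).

Tentative minimum tax:
  Adjusted income: 767000 + 129000 + 5500 + 239000 = 1140500
  Exemption: 25% × (1140500 − 630000) = 127625 ≥ 22000, so the exemption is fully phased out
  Base: 1140500 − 0 = 1140500
  1140500 × 28% = 319340

Mainline income levy:
  298000 × 14% = 41720
  183000 × 24% = 43920
  286000 × 38% = 108680
  → 194320

Excess of tentative minimum tax over mainline income levy: 319340 − 194320 = 125020.

125020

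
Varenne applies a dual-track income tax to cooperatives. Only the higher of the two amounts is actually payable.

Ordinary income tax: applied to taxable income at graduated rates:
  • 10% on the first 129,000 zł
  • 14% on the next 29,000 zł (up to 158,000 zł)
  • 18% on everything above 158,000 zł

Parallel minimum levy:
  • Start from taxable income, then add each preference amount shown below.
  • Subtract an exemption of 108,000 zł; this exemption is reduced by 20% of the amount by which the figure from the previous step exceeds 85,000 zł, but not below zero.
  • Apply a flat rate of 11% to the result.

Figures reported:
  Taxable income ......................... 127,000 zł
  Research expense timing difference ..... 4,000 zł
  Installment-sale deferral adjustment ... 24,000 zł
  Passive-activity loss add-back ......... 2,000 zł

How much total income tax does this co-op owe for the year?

Parallel minimum levy:
  Adjusted income: 127,000 zł + 4,000 zł + 24,000 zł + 2,000 zł = 157,000 zł
  Exemption: 108,000 zł − 20% × (157,000 zł − 85,000 zł) = 108,000 zł − 14,400 zł = 93,600 zł
  Base: 157,000 zł − 93,600 zł = 63,400 zł
  63,400 zł × 11% = 6,974 zł

Ordinary income tax:
  127,000 zł × 10% = 12,700 zł

12,700 zł > 6,974 zł, so the ordinary income tax governs.

12,700 zł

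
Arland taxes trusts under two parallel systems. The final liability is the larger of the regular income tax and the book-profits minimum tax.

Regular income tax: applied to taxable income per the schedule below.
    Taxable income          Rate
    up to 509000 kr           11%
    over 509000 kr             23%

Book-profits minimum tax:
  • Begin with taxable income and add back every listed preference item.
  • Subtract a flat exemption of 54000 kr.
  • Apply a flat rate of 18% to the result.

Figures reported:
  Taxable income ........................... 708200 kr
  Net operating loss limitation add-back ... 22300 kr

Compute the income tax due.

Book-profits minimum tax:
  Adjusted income: 708200 kr + 22300 kr = 730500 kr
  Less exemption 54000 kr → base 676500 kr
  676500 kr × 18% = 121770 kr

Regular income tax:
  509000 kr × 11% = 55990 kr
  199200 kr × 23% = 45816 kr
  → 101806 kr

121770 kr > 101806 kr, so the book-profits minimum tax is the binding amount.

121770 kr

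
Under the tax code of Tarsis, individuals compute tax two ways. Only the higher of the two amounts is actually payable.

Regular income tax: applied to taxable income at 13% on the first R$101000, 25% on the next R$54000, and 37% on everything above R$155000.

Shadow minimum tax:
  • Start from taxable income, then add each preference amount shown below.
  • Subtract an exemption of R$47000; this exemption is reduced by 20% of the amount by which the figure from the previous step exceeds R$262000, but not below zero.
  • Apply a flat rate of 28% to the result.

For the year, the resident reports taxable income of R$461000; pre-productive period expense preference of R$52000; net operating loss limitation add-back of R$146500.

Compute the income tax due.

Shadow minimum tax:
  Adjusted income: R$461000 + R$52000 + R$146500 = R$659500
  Exemption: 20% × (R$659500 − R$262000) = R$79500 ≥ R$47000, so the exemption is fully phased out
  Base: R$659500 − R$0 = R$659500
  R$659500 × 28% = R$184660

Regular income tax:
  R$101000 × 13% = R$13130
  R$54000 × 25% = R$13500
  R$306000 × 37% = R$113220
  → R$139850

R$184660 > R$139850, so the shadow minimum tax is the binding amount.

R$184660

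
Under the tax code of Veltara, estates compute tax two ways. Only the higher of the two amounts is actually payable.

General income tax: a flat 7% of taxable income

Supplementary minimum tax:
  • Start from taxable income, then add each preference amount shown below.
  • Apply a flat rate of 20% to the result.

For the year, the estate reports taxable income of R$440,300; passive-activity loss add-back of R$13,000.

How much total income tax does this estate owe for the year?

Supplementary minimum tax:
  Adjusted income: R$440,300 + R$13,000 = R$453,300
  R$453,300 × 20% = R$90,660

General income tax:
  R$440,300 × 7% = R$30,821

R$90,660 > R$30,821, so the supplementary minimum tax is the binding amount.

R$90,660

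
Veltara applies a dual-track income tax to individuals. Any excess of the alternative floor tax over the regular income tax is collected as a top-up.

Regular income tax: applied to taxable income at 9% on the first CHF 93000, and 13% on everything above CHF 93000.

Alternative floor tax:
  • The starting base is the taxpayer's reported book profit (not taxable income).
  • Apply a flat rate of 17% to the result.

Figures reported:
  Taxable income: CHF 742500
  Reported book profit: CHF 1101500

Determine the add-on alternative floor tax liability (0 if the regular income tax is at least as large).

Regular income tax:
  CHF 93000 × 9% = CHF 8370
  CHF 649500 × 13% = CHF 84435
  → CHF 92805

Alternative floor tax:
  Base (reported book profit): CHF 1101500
  CHF 1101500 × 17% = CHF 187255

Excess of alternative floor tax over regular income tax: CHF 187255 − CHF 92805 = CHF 94450.

CHF 94450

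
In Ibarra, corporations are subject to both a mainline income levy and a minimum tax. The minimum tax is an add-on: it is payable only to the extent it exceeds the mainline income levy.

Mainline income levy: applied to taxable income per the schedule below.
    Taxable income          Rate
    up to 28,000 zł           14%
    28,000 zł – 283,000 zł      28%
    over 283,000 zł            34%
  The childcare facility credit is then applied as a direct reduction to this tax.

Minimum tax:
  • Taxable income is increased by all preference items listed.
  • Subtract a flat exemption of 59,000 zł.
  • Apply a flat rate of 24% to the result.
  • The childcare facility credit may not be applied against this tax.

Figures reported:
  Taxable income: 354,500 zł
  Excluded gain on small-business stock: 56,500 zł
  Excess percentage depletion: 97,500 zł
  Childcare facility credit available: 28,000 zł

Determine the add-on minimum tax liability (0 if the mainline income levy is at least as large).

36,250 zł

Mainline income levy:
  28,000 zł × 14% = 3,920 zł
  255,000 zł × 28% = 71,400 zł
  71,500 zł × 34% = 24,310 zł
  → 99,630 zł
  Less childcare facility credit 28,000 zł → 71,630 zł

Minimum tax:
  Adjusted income: 354,500 zł + 56,500 zł + 97,500 zł = 508,500 zł
  Less exemption 59,000 zł → base 449,500 zł
  449,500 zł × 24% = 107,880 zł

Excess of minimum tax over mainline income levy: 107,880 zł − 71,630 zł = 36,250 zł.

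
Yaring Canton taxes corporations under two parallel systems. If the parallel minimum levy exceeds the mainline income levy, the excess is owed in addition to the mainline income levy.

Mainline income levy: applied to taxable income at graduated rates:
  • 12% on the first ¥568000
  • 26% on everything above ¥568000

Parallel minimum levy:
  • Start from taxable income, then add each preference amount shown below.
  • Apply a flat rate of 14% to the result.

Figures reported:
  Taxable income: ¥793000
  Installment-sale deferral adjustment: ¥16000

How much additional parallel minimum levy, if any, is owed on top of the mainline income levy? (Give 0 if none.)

Mainline income levy:
  ¥568000 × 12% = ¥68160
  ¥225000 × 26% = ¥58500
  → ¥126660

Parallel minimum levy:
  Adjusted income: ¥793000 + ¥16000 = ¥809000
  ¥809000 × 14% = ¥113260

¥113260 ≤ ¥126660, so no add-on is due.

¥0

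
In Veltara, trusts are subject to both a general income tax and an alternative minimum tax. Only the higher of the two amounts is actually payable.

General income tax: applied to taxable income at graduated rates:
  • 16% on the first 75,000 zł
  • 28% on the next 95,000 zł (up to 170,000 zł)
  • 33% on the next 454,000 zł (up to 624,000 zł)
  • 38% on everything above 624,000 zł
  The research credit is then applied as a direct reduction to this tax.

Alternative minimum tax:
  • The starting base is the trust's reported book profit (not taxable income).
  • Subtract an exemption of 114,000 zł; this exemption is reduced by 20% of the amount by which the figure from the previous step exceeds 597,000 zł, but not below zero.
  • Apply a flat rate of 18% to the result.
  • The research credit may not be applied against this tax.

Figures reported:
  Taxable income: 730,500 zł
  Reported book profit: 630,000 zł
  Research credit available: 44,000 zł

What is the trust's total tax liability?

General income tax:
  75,000 zł × 16% = 12,000 zł
  95,000 zł × 28% = 26,600 zł
  454,000 zł × 33% = 149,820 zł
  106,500 zł × 38% = 40,470 zł
  → 228,890 zł
  Less research credit 44,000 zł → 184,890 zł

Alternative minimum tax:
  Base (reported book profit): 630,000 zł
  Exemption: 114,000 zł − 20% × (630,000 zł − 597,000 zł) = 114,000 zł − 6,600 zł = 107,400 zł
  Base: 630,000 zł − 107,400 zł = 522,600 zł
  522,600 zł × 18% = 94,068 zł

184,890 zł > 94,068 zł, so the general income tax governs.

184,890 zł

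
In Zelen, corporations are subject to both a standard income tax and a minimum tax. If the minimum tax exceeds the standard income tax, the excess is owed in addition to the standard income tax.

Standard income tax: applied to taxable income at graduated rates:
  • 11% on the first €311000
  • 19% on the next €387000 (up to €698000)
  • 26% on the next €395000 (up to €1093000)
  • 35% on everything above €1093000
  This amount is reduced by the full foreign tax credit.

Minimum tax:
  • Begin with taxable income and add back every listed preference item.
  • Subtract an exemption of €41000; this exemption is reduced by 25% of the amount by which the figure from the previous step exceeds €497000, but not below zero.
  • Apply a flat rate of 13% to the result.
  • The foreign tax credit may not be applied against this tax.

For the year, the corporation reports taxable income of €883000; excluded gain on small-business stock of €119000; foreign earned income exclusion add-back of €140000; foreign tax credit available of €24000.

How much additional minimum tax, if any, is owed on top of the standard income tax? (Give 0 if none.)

€16620

Minimum tax:
  Adjusted income: €883000 + €119000 + €140000 = €1142000
  Exemption: 25% × (€1142000 − €497000) = €161250 ≥ €41000, so the exemption is fully phased out
  Base: €1142000 − €0 = €1142000
  €1142000 × 13% = €148460

Standard income tax:
  €311000 × 11% = €34210
  €387000 × 19% = €73530
  €185000 × 26% = €48100
  → €155840
  Less foreign tax credit €24000 → €131840

Excess of minimum tax over standard income tax: €148460 − €131840 = €16620.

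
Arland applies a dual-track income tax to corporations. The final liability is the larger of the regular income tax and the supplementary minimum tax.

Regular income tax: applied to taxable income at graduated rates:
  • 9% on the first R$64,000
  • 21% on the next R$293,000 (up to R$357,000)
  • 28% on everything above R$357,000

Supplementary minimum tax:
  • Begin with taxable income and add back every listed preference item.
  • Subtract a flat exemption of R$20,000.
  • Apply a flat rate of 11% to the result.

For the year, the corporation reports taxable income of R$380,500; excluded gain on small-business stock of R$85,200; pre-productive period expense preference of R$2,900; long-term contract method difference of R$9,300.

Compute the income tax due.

Regular income tax:
  R$64,000 × 9% = R$5,760
  R$293,000 × 21% = R$61,530
  R$23,500 × 28% = R$6,580
  → R$73,870

Supplementary minimum tax:
  Adjusted income: R$380,500 + R$85,200 + R$2,900 + R$9,300 = R$477,900
  Less exemption R$20,000 → base R$457,900
  R$457,900 × 11% = R$50,369

R$73,870 > R$50,369, so the regular income tax governs.

R$73,870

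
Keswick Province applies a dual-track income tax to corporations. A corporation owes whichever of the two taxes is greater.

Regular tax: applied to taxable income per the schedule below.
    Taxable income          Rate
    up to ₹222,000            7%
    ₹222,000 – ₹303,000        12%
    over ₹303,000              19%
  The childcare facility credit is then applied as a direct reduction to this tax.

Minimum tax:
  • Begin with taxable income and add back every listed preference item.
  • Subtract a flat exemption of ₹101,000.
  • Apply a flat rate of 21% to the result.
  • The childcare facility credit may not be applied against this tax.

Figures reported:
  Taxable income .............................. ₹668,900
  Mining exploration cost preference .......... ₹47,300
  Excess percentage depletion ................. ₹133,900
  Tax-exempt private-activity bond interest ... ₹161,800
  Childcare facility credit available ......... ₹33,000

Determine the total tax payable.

Regular tax:
  ₹222,000 × 7% = ₹15,540
  ₹81,000 × 12% = ₹9,720
  ₹365,900 × 19% = ₹69,521
  → ₹94,781
  Less childcare facility credit ₹33,000 → ₹61,781

Minimum tax:
  Adjusted income: ₹668,900 + ₹47,300 + ₹133,900 + ₹161,800 = ₹1,011,900
  Less exemption ₹101,000 → base ₹910,900
  ₹910,900 × 21% = ₹191,289

₹191,289 > ₹61,781, so the minimum tax is the binding amount.

₹191,289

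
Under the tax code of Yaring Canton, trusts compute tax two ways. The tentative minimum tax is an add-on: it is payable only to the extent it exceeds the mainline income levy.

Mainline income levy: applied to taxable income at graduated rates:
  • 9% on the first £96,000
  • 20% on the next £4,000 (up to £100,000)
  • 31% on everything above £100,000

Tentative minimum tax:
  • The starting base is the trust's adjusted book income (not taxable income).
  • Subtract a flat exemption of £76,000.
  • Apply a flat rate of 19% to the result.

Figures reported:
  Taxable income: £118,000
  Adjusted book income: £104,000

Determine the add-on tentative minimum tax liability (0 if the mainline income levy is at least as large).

Mainline income levy:
  £96,000 × 9% = £8,640
  £4,000 × 20% = £800
  £18,000 × 31% = £5,580
  → £15,020

Tentative minimum tax:
  Base (adjusted book income): £104,000
  Less exemption £76,000 → base £28,000
  £28,000 × 19% = £5,320

£5,320 ≤ £15,020, so no add-on is due.

£0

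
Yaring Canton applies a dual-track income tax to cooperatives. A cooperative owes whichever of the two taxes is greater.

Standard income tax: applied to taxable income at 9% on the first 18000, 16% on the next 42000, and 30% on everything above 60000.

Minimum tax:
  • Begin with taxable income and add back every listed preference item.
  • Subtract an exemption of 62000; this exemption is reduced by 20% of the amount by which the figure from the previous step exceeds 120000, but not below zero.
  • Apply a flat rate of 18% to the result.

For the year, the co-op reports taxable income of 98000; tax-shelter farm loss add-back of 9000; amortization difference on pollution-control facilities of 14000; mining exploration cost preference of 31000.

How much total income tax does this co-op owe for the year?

Standard income tax:
  18000 × 9% = 1620
  42000 × 16% = 6720
  38000 × 30% = 11400
  → 19740

Minimum tax:
  Adjusted income: 98000 + 9000 + 14000 + 31000 = 152000
  Exemption: 62000 − 20% × (152000 − 120000) = 62000 − 6400 = 55600
  Base: 152000 − 55600 = 96400
  96400 × 18% = 17352

19740 > 17352, so the standard income tax governs.

19740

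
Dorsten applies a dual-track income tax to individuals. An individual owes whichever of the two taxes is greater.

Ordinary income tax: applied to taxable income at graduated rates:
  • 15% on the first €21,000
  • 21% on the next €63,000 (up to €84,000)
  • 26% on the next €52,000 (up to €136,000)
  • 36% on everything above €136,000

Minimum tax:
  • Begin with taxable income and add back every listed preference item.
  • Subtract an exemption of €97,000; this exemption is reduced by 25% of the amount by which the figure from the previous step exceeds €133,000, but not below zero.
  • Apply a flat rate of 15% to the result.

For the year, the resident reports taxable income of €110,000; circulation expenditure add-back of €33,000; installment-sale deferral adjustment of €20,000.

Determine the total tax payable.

Minimum tax:
  Adjusted income: €110,000 + €33,000 + €20,000 = €163,000
  Exemption: €97,000 − 25% × (€163,000 − €133,000) = €97,000 − €7,500 = €89,500
  Base: €163,000 − €89,500 = €73,500
  €73,500 × 15% = €11,025

Ordinary income tax:
  €21,000 × 15% = €3,150
  €63,000 × 21% = €13,230
  €26,000 × 26% = €6,760
  → €23,140

€23,140 > €11,025, so the ordinary income tax governs.

€23,140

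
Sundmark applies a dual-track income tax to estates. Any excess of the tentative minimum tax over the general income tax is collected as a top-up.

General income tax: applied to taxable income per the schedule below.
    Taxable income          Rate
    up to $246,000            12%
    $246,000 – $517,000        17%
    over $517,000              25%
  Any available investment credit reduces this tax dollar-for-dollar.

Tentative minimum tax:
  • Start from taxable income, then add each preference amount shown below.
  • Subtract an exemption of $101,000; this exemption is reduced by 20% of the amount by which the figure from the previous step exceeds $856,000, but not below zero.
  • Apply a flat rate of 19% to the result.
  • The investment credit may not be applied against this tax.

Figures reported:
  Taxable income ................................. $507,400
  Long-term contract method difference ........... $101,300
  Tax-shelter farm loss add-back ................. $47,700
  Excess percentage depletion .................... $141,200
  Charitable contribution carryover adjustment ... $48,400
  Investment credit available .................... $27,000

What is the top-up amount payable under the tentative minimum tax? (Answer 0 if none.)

$94,592

Tentative minimum tax:
  Adjusted income: $507,400 + $101,300 + $47,700 + $141,200 + $48,400 = $846,000
  Exemption: $846,000 ≤ $856,000, so full $101,000 applies
  Base: $846,000 − $101,000 = $745,000
  $745,000 × 19% = $141,550

General income tax:
  $246,000 × 12% = $29,520
  $261,400 × 17% = $44,438
  → $73,958
  Less investment credit $27,000 → $46,958

Excess of tentative minimum tax over general income tax: $141,550 − $46,958 = $94,592.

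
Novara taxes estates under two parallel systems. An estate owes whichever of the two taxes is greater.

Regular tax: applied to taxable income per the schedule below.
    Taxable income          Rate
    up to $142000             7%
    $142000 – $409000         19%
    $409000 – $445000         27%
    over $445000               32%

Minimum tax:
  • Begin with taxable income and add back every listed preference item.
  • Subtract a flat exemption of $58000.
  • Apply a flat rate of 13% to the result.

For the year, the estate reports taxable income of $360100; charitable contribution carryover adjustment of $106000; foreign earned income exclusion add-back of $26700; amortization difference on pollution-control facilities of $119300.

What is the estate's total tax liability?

$72033

Regular tax:
  $142000 × 7% = $9940
  $218100 × 19% = $41439
  → $51379

Minimum tax:
  Adjusted income: $360100 + $106000 + $26700 + $119300 = $612100
  Less exemption $58000 → base $554100
  $554100 × 13% = $72033

$72033 > $51379, so the minimum tax is the binding amount.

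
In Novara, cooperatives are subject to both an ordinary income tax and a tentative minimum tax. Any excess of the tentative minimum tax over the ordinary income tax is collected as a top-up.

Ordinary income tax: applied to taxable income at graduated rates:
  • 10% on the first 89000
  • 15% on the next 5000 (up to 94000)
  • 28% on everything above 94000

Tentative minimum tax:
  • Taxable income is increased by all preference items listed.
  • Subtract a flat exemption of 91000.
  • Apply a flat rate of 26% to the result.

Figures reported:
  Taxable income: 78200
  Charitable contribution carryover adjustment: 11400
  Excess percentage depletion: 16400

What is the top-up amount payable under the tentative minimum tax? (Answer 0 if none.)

0

Ordinary income tax:
  78200 × 10% = 7820

Tentative minimum tax:
  Adjusted income: 78200 + 11400 + 16400 = 106000
  Less exemption 91000 → base 15000
  15000 × 26% = 3900

3900 ≤ 7820, so no add-on is due.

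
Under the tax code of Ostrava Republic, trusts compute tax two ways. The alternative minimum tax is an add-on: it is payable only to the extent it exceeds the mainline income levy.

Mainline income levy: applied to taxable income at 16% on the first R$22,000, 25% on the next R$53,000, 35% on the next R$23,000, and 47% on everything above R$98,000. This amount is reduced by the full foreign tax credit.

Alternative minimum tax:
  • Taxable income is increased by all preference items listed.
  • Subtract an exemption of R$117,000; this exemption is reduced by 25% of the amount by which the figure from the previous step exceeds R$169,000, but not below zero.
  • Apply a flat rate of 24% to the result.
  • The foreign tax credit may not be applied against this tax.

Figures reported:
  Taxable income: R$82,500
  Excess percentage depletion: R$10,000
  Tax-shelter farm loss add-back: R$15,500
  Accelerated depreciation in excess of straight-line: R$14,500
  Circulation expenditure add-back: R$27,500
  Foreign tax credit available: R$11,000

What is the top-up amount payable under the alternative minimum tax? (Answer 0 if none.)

R$0

Alternative minimum tax:
  Adjusted income: R$82,500 + R$10,000 + R$15,500 + R$14,500 + R$27,500 = R$150,000
  Exemption: R$150,000 ≤ R$169,000, so full R$117,000 applies
  Base: R$150,000 − R$117,000 = R$33,000
  R$33,000 × 24% = R$7,920

Mainline income levy:
  R$22,000 × 16% = R$3,520
  R$53,000 × 25% = R$13,250
  R$7,500 × 35% = R$2,625
  → R$19,395
  Less foreign tax credit R$11,000 → R$8,395

R$7,920 ≤ R$8,395, so no add-on is due.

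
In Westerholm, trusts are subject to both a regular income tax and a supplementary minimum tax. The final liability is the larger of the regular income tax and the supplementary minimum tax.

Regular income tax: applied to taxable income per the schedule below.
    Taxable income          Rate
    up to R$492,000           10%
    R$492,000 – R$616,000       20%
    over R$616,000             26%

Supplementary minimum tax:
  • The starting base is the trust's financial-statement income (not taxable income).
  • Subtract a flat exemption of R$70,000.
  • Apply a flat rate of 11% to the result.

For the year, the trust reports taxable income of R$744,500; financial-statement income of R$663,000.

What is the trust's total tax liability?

R$107,410

Supplementary minimum tax:
  Base (financial-statement income): R$663,000
  Less exemption R$70,000 → base R$593,000
  R$593,000 × 11% = R$65,230

Regular income tax:
  R$492,000 × 10% = R$49,200
  R$124,000 × 20% = R$24,800
  R$128,500 × 26% = R$33,410
  → R$107,410

R$107,410 > R$65,230, so the regular income tax governs.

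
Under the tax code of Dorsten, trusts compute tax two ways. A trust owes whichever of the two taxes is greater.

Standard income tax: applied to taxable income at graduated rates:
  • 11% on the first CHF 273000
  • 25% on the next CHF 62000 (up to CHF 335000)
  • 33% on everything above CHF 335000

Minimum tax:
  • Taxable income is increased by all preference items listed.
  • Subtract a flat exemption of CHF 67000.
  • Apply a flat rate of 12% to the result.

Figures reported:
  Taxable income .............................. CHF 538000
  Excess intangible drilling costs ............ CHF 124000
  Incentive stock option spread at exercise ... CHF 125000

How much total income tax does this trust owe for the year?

Minimum tax:
  Adjusted income: CHF 538000 + CHF 124000 + CHF 125000 = CHF 787000
  Less exemption CHF 67000 → base CHF 720000
  CHF 720000 × 12% = CHF 86400

Standard income tax:
  CHF 273000 × 11% = CHF 30030
  CHF 62000 × 25% = CHF 15500
  CHF 203000 × 33% = CHF 66990
  → CHF 112520

CHF 112520 > CHF 86400, so the standard income tax governs.

CHF 112520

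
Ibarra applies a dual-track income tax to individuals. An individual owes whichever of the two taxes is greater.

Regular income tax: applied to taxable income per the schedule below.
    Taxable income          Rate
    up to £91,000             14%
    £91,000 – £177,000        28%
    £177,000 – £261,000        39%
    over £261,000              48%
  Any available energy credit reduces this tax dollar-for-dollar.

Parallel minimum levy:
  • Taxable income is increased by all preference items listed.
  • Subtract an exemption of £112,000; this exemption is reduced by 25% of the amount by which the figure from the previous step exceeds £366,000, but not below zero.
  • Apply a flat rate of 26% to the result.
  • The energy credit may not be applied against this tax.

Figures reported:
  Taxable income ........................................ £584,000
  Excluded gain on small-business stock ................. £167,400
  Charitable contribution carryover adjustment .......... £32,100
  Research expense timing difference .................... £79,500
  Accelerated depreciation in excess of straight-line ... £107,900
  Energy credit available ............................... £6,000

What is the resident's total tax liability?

£252,434

Regular income tax:
  £91,000 × 14% = £12,740
  £86,000 × 28% = £24,080
  £84,000 × 39% = £32,760
  £323,000 × 48% = £155,040
  → £224,620
  Less energy credit £6,000 → £218,620

Parallel minimum levy:
  Adjusted income: £584,000 + £167,400 + £32,100 + £79,500 + £107,900 = £970,900
  Exemption: 25% × (£970,900 − £366,000) = £151,225 ≥ £112,000, so the exemption is fully phased out
  Base: £970,900 − £0 = £970,900
  £970,900 × 26% = £252,434

£252,434 > £218,620, so the parallel minimum levy is the binding amount.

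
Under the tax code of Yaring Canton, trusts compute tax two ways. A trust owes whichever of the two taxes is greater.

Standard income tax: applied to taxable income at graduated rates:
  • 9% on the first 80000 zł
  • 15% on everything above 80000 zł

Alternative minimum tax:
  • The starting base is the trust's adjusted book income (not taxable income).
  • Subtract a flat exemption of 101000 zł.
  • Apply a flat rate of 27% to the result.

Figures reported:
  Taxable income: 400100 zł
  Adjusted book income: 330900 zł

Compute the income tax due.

62073 zł

Alternative minimum tax:
  Base (adjusted book income): 330900 zł
  Less exemption 101000 zł → base 229900 zł
  229900 zł × 27% = 62073 zł

Standard income tax:
  80000 zł × 9% = 7200 zł
  320100 zł × 15% = 48015 zł
  → 55215 zł

62073 zł > 55215 zł, so the alternative minimum tax is the binding amount.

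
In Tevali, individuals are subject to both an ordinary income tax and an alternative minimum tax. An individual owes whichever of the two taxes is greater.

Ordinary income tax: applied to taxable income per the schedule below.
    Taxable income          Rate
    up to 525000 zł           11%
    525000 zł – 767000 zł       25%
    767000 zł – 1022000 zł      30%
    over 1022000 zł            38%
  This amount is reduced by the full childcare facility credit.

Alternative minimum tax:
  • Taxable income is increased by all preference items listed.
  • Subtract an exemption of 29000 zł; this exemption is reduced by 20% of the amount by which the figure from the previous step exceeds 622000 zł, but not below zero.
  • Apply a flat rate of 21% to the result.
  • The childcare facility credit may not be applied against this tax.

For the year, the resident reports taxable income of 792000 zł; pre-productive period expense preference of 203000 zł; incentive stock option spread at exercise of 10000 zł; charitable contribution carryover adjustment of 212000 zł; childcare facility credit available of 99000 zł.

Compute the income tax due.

255570 zł

Ordinary income tax:
  525000 zł × 11% = 57750 zł
  242000 zł × 25% = 60500 zł
  25000 zł × 30% = 7500 zł
  → 125750 zł
  Less childcare facility credit 99000 zł → 26750 zł

Alternative minimum tax:
  Adjusted income: 792000 zł + 203000 zł + 10000 zł + 212000 zł = 1217000 zł
  Exemption: 20% × (1217000 zł − 622000 zł) = 119000 zł ≥ 29000 zł, so the exemption is fully phased out
  Base: 1217000 zł − 0 zł = 1217000 zł
  1217000 zł × 21% = 255570 zł

255570 zł > 26750 zł, so the alternative minimum tax is the binding amount.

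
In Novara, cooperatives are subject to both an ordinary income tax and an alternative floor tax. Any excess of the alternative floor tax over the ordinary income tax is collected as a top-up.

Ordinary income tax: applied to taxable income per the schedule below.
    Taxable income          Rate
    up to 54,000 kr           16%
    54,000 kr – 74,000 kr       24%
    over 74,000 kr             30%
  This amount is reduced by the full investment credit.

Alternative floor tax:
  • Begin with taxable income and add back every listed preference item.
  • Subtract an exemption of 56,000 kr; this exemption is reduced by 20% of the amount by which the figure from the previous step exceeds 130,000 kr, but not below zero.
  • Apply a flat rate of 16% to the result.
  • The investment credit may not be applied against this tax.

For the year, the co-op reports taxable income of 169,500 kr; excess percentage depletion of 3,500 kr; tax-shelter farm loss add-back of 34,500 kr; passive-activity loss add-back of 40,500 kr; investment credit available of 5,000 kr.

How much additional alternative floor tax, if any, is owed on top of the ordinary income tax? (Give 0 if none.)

Alternative floor tax:
  Adjusted income: 169,500 kr + 3,500 kr + 34,500 kr + 40,500 kr = 248,000 kr
  Exemption: 56,000 kr − 20% × (248,000 kr − 130,000 kr) = 56,000 kr − 23,600 kr = 32,400 kr
  Base: 248,000 kr − 32,400 kr = 215,600 kr
  215,600 kr × 16% = 34,496 kr

Ordinary income tax:
  54,000 kr × 16% = 8,640 kr
  20,000 kr × 24% = 4,800 kr
  95,500 kr × 30% = 28,650 kr
  → 42,090 kr
  Less investment credit 5,000 kr → 37,090 kr

34,496 kr ≤ 37,090 kr, so no add-on is due.

0 kr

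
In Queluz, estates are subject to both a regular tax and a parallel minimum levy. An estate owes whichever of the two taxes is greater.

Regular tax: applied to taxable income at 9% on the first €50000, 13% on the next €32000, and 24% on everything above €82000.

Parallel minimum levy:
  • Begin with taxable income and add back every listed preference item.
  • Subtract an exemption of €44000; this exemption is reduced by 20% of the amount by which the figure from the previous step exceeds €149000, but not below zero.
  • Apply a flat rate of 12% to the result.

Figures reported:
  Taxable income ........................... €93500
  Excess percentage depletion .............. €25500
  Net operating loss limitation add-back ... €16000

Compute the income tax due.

Parallel minimum levy:
  Adjusted income: €93500 + €25500 + €16000 = €135000
  Exemption: €135000 ≤ €149000, so full €44000 applies
  Base: €135000 − €44000 = €91000
  €91000 × 12% = €10920

Regular tax:
  €50000 × 9% = €4500
  €32000 × 13% = €4160
  €11500 × 24% = €2760
  → €11420

€11420 > €10920, so the regular tax governs.

€11420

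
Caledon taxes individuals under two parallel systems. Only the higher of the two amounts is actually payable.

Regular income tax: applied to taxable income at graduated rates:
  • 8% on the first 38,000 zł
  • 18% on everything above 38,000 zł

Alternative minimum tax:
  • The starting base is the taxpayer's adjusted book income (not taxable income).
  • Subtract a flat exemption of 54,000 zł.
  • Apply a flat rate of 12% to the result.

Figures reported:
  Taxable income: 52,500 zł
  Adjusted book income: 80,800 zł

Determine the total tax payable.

Alternative minimum tax:
  Base (adjusted book income): 80,800 zł
  Less exemption 54,000 zł → base 26,800 zł
  26,800 zł × 12% = 3,216 zł

Regular income tax:
  38,000 zł × 8% = 3,040 zł
  14,500 zł × 18% = 2,610 zł
  → 5,650 zł

5,650 zł > 3,216 zł, so the regular income tax governs.

5,650 zł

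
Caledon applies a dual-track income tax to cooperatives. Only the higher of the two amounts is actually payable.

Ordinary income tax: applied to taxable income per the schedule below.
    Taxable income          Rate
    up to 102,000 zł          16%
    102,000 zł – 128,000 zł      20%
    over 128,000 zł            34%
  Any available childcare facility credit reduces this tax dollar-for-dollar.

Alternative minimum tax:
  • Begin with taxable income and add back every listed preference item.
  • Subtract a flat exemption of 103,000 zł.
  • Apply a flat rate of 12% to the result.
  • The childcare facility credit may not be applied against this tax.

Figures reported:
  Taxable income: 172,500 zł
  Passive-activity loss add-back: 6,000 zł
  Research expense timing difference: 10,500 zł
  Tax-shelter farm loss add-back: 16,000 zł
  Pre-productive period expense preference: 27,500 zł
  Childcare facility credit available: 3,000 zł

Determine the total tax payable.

Alternative minimum tax:
  Adjusted income: 172,500 zł + 6,000 zł + 10,500 zł + 16,000 zł + 27,500 zł = 232,500 zł
  Less exemption 103,000 zł → base 129,500 zł
  129,500 zł × 12% = 15,540 zł

Ordinary income tax:
  102,000 zł × 16% = 16,320 zł
  26,000 zł × 20% = 5,200 zł
  44,500 zł × 34% = 15,130 zł
  → 36,650 zł
  Less childcare facility credit 3,000 zł → 33,650 zł

33,650 zł > 15,540 zł, so the ordinary income tax governs.

33,650 zł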